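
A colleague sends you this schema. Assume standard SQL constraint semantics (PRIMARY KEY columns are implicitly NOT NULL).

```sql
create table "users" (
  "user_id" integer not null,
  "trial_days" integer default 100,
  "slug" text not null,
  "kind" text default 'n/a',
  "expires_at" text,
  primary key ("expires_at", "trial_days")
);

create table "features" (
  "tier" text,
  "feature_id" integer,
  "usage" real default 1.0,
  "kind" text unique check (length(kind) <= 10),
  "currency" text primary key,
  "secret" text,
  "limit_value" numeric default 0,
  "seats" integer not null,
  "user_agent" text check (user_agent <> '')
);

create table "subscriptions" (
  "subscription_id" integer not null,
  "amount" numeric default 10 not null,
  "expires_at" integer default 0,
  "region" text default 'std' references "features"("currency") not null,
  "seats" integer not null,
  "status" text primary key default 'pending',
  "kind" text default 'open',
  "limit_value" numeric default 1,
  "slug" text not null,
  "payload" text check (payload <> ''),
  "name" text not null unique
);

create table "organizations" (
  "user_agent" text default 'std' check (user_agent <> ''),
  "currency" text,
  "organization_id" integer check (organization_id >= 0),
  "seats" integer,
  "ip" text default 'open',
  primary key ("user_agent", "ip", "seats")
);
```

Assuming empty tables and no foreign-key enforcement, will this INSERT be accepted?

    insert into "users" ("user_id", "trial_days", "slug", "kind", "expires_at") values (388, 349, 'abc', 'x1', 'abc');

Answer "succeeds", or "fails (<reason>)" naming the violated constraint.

succeeds

NOT NULL columns: expires_at is supplied; slug is supplied; trial_days is supplied; user_id is supplied.
No constraint is violated.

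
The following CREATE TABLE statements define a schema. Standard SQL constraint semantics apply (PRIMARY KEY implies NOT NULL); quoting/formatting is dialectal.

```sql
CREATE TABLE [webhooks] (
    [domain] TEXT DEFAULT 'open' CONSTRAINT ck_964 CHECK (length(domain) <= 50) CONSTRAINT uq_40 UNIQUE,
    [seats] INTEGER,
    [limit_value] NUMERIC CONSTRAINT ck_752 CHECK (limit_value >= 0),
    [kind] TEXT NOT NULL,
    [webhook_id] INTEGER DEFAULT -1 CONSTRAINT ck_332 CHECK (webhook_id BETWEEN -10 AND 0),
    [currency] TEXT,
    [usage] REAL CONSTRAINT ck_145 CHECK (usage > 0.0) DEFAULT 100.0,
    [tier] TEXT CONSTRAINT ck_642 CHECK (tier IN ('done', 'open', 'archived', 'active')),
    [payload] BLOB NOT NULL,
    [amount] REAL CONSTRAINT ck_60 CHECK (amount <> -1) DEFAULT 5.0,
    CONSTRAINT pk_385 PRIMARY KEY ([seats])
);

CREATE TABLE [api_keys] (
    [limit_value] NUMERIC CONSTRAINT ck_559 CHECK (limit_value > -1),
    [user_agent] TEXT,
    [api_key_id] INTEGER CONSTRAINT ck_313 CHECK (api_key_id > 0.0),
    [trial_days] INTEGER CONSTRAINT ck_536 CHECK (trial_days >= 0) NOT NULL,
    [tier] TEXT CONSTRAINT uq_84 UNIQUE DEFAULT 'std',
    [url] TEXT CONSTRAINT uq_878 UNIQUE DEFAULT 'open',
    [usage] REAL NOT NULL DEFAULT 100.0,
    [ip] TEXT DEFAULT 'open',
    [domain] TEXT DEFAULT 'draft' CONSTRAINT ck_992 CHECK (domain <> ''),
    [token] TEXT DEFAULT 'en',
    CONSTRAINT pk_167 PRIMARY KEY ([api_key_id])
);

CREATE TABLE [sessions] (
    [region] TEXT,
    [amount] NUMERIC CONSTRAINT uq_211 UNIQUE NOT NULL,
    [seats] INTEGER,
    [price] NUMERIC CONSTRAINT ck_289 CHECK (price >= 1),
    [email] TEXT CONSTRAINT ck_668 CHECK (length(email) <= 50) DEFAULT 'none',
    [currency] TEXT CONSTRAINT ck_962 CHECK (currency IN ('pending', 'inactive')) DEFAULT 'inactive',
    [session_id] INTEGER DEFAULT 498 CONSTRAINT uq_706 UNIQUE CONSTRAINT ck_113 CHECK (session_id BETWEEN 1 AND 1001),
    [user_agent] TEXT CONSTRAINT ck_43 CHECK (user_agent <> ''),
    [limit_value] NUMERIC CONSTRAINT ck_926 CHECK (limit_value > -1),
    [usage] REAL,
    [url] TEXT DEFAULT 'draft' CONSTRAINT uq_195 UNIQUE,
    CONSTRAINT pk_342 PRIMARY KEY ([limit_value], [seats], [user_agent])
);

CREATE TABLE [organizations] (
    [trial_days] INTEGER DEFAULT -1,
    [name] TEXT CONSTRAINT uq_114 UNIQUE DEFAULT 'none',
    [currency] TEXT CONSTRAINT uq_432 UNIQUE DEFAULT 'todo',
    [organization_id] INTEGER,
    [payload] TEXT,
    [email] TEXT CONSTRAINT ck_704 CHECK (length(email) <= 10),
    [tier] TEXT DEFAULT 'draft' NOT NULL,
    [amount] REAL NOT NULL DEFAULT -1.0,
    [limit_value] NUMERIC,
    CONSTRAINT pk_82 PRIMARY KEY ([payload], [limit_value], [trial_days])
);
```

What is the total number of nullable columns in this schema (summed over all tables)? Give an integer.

25

webhooks: 7 nullable (domain, limit_value, webhook_id, currency, usage, tier, amount — PK (seats) and explicit NOT NULL columns excluded).
api_keys: 7 nullable (limit_value, user_agent, tier, url, ip, domain, token — PK (api_key_id) and explicit NOT NULL columns excluded).
sessions: 7 nullable (region, price, email, currency, session_id, usage, url — PK (limit_value, seats, user_agent) and explicit NOT NULL columns excluded).
organizations: 4 nullable (name, currency, organization_id, email — PK (payload, limit_value, trial_days) and explicit NOT NULL columns excluded).
Total: 7 + 7 + 7 + 4 = 25.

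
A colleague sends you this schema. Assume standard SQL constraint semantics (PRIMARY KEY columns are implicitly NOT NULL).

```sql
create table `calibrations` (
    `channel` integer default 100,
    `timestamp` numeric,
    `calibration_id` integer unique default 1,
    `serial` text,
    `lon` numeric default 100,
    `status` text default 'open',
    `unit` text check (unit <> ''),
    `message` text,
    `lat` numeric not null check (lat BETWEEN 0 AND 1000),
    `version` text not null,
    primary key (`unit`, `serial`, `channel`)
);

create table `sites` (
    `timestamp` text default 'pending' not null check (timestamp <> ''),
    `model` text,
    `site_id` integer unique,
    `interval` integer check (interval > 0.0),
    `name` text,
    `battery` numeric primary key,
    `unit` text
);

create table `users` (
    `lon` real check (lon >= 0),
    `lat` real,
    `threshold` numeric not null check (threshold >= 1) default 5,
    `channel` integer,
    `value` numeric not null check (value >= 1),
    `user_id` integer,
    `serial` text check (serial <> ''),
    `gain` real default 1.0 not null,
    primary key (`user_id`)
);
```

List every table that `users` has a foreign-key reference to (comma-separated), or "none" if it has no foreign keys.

none

No column in users has a REFERENCES clause.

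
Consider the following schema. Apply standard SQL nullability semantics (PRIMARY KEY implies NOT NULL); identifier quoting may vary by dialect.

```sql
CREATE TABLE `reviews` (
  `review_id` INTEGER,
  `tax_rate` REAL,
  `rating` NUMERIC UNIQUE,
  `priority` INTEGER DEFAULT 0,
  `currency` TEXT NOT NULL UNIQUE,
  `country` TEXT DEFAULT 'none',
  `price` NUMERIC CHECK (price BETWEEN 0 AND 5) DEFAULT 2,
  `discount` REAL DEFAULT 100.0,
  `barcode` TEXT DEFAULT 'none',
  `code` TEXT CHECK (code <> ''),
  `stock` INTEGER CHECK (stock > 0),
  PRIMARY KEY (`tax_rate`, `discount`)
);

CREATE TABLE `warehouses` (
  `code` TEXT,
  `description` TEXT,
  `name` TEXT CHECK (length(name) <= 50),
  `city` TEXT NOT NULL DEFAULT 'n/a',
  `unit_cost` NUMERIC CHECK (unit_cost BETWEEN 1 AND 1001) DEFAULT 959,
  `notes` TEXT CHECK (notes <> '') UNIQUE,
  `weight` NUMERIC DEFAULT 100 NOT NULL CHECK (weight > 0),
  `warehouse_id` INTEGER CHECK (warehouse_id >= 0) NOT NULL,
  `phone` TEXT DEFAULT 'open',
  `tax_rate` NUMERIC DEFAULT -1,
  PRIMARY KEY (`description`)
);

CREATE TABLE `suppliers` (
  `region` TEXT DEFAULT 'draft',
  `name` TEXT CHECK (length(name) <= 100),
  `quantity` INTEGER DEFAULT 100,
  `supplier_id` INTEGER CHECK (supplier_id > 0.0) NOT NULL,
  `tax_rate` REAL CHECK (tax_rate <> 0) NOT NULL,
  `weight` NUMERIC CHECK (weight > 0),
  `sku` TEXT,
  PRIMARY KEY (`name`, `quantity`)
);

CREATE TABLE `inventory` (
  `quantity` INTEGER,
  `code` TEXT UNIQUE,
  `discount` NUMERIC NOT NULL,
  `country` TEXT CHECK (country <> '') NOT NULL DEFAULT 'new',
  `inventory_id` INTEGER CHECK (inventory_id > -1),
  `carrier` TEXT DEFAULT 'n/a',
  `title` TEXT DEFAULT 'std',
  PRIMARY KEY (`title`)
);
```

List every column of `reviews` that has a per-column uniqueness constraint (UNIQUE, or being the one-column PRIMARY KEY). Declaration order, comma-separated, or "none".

- review_id: no UNIQUE or single-column PK constraint.
- tax_rate: part of a composite PRIMARY KEY — only the tuple is unique, not this column on its own.
- rating: declared UNIQUE → unique.
- priority: no UNIQUE or single-column PK constraint.
- currency: declared UNIQUE → unique.
- country: no UNIQUE or single-column PK constraint.
- price: no UNIQUE or single-column PK constraint.
- discount: part of a composite PRIMARY KEY — only the tuple is unique, not this column on its own.
- barcode: no UNIQUE or single-column PK constraint.
- code: no UNIQUE or single-column PK constraint.
- stock: no UNIQUE or single-column PK constraint.

rating, currency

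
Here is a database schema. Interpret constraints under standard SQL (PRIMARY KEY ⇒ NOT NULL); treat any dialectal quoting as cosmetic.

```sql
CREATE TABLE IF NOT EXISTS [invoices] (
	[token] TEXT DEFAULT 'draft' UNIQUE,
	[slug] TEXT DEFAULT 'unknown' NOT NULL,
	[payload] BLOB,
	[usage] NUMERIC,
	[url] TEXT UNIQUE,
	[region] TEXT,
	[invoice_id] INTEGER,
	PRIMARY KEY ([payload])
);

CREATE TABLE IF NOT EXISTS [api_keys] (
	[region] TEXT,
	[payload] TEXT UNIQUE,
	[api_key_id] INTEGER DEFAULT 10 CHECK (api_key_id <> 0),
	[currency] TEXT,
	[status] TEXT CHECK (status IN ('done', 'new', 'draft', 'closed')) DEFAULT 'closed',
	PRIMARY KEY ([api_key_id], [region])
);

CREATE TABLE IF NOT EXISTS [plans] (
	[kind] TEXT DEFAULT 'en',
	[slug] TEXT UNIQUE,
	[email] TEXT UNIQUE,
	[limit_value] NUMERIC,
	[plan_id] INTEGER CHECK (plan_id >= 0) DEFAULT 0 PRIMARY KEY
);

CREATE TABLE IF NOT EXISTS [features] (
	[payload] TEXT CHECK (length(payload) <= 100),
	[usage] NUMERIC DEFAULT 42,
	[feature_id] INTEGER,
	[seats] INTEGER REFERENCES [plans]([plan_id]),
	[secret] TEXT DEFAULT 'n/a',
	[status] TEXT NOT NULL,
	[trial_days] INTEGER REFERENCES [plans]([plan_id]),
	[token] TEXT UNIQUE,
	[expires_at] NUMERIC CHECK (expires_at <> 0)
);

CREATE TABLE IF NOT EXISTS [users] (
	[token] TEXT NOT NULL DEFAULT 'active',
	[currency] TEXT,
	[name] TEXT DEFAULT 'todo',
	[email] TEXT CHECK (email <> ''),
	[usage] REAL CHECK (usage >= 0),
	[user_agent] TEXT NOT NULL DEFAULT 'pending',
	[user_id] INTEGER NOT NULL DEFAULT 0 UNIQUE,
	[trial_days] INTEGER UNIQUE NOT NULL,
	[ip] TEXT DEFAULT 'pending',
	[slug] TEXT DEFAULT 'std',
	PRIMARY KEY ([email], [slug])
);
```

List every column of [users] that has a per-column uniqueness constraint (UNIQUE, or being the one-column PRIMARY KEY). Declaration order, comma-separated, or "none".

user_id, trial_days

- token: no UNIQUE or single-column PK constraint.
- currency: no UNIQUE or single-column PK constraint.
- name: no UNIQUE or single-column PK constraint.
- email: part of a composite PRIMARY KEY — only the tuple is unique, not this column on its own.
- usage: no UNIQUE or single-column PK constraint.
- user_agent: no UNIQUE or single-column PK constraint.
- user_id: declared UNIQUE → unique.
- trial_days: declared UNIQUE → unique.
- ip: no UNIQUE or single-column PK constraint.
- slug: part of a composite PRIMARY KEY — only the tuple is unique, not this column on its own.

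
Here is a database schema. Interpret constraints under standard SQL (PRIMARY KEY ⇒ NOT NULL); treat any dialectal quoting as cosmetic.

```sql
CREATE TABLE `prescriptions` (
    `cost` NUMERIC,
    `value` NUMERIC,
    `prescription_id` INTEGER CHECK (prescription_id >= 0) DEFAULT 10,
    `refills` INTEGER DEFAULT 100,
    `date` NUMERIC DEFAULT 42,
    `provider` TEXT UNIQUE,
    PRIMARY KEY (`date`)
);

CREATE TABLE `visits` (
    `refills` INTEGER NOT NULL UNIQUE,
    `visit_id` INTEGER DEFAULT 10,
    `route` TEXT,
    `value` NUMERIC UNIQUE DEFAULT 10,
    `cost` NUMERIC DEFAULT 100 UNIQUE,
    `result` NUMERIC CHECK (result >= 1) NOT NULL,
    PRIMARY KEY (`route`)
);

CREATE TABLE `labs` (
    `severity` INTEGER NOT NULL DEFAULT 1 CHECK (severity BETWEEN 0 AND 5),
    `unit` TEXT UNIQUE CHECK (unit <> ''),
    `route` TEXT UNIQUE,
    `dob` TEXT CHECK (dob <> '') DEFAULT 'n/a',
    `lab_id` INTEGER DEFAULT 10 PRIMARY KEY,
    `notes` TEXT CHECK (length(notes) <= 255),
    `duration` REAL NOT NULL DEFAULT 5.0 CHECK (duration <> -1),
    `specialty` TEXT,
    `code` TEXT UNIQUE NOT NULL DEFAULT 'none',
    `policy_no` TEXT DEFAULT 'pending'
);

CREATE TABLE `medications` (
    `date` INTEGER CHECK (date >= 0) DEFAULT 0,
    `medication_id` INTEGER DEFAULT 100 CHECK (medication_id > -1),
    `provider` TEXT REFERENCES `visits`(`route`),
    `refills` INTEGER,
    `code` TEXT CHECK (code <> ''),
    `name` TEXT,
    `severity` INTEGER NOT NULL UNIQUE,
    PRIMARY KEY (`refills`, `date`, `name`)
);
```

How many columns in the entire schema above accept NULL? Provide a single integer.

17

prescriptions: 5 nullable (cost, value, prescription_id, refills, provider — PK (date) and explicit NOT NULL columns excluded).
visits: 3 nullable (visit_id, value, cost — PK (route) and explicit NOT NULL columns excluded).
labs: 6 nullable (unit, route, dob, notes, specialty, policy_no — PK (lab_id) and explicit NOT NULL columns excluded).
medications: 3 nullable (medication_id, provider, code — PK (refills, date, name) and explicit NOT NULL columns excluded).
Total: 5 + 3 + 6 + 3 = 17.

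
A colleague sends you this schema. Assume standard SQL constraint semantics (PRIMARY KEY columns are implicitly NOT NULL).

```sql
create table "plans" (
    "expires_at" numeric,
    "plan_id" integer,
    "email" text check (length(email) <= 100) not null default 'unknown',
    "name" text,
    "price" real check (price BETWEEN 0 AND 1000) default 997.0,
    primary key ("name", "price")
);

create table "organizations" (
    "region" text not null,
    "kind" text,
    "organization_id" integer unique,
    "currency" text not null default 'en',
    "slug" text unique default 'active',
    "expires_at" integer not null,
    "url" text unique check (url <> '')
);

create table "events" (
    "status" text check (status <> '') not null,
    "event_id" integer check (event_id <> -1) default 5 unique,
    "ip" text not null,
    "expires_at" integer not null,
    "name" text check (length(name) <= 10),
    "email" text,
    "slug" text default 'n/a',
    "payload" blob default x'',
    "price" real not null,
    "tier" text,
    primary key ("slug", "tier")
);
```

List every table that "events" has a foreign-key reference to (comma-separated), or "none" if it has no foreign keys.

No column in events has a REFERENCES clause.

none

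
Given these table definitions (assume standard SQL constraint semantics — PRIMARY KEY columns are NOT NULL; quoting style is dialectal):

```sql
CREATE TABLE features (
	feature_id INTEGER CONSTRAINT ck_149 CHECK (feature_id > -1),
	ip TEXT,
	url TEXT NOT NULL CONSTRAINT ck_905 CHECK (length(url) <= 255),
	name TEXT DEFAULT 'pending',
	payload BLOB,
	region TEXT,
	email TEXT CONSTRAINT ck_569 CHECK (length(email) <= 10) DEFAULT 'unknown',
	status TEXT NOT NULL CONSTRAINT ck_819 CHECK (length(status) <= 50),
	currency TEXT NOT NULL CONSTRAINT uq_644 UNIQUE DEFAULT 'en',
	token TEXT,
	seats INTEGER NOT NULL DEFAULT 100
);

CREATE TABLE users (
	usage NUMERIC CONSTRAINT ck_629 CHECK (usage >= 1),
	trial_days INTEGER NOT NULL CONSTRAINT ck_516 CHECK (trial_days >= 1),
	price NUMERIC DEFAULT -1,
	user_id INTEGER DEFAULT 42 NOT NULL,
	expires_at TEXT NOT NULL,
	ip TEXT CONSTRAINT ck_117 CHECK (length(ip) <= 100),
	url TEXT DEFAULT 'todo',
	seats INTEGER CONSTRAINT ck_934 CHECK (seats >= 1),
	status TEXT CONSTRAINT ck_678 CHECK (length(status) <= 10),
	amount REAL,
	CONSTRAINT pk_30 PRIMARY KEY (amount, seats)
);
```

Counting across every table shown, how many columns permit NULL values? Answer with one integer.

12

features: 7 nullable (feature_id, ip, name, payload, region, email, token — PK none and explicit NOT NULL columns excluded).
users: 5 nullable (usage, price, ip, url, status — PK (amount, seats) and explicit NOT NULL columns excluded).
Total: 7 + 5 = 12.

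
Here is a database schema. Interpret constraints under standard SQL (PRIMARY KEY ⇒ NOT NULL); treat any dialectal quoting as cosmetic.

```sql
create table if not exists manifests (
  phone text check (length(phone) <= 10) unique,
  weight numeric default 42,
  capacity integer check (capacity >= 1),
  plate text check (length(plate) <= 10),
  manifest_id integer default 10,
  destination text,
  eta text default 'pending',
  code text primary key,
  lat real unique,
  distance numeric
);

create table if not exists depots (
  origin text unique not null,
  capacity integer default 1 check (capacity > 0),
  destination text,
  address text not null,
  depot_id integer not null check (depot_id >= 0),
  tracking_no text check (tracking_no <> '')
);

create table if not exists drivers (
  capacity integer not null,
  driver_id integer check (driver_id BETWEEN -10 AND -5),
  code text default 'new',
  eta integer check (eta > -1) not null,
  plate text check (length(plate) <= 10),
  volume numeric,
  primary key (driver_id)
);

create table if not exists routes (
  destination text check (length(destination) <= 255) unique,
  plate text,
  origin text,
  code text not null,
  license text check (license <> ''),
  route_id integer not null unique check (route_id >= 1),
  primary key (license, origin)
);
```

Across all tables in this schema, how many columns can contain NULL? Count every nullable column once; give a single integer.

17

manifests: 9 nullable (phone, weight, capacity, plate, manifest_id, destination, eta, lat, distance — PK (code) and explicit NOT NULL columns excluded).
depots: 3 nullable (capacity, destination, tracking_no — PK none and explicit NOT NULL columns excluded).
drivers: 3 nullable (code, plate, volume — PK (driver_id) and explicit NOT NULL columns excluded).
routes: 2 nullable (destination, plate — PK (license, origin) and explicit NOT NULL columns excluded).
Total: 9 + 3 + 3 + 2 = 17.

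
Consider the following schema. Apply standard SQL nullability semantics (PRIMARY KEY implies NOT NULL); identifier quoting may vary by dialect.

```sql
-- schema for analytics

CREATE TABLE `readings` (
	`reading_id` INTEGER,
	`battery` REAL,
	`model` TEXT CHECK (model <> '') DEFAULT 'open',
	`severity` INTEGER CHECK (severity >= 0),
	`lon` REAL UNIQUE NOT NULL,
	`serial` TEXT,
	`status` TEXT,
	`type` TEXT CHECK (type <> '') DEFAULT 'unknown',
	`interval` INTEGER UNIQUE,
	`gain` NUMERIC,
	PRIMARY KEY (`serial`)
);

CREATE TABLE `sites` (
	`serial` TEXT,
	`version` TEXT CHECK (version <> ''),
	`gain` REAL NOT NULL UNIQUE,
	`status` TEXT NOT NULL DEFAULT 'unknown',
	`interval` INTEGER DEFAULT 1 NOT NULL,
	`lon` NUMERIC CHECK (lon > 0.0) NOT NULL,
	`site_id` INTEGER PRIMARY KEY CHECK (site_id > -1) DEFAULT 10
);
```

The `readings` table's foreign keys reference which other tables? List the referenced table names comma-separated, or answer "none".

No column in readings has a REFERENCES clause.

none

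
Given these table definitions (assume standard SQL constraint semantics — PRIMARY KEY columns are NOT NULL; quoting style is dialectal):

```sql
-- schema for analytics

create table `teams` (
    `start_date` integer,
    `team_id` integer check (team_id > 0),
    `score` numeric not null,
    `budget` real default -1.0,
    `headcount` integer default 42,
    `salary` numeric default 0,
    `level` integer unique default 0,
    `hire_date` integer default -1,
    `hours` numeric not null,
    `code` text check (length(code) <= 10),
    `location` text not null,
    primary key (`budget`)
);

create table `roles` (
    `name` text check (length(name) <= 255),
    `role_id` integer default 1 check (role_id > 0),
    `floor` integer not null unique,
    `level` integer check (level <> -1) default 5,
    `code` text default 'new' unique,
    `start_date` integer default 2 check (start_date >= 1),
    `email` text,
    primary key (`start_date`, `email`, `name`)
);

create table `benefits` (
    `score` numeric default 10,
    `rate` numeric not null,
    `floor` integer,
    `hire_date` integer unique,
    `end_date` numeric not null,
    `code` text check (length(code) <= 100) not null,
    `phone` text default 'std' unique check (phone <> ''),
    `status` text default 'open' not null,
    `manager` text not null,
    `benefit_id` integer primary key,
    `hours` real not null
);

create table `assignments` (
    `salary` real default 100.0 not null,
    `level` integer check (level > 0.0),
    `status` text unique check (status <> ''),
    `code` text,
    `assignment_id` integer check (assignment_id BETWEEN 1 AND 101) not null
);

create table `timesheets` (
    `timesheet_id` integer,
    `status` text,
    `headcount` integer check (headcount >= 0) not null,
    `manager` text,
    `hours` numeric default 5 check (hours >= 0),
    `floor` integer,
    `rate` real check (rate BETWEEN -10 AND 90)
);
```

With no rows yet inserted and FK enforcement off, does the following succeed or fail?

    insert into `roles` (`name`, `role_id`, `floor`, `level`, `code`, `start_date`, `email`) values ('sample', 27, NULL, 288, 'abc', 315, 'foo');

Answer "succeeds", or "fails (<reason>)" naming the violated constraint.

floor is explicitly set to NULL, but floor is declared NOT NULL.

fails (NOT NULL on floor)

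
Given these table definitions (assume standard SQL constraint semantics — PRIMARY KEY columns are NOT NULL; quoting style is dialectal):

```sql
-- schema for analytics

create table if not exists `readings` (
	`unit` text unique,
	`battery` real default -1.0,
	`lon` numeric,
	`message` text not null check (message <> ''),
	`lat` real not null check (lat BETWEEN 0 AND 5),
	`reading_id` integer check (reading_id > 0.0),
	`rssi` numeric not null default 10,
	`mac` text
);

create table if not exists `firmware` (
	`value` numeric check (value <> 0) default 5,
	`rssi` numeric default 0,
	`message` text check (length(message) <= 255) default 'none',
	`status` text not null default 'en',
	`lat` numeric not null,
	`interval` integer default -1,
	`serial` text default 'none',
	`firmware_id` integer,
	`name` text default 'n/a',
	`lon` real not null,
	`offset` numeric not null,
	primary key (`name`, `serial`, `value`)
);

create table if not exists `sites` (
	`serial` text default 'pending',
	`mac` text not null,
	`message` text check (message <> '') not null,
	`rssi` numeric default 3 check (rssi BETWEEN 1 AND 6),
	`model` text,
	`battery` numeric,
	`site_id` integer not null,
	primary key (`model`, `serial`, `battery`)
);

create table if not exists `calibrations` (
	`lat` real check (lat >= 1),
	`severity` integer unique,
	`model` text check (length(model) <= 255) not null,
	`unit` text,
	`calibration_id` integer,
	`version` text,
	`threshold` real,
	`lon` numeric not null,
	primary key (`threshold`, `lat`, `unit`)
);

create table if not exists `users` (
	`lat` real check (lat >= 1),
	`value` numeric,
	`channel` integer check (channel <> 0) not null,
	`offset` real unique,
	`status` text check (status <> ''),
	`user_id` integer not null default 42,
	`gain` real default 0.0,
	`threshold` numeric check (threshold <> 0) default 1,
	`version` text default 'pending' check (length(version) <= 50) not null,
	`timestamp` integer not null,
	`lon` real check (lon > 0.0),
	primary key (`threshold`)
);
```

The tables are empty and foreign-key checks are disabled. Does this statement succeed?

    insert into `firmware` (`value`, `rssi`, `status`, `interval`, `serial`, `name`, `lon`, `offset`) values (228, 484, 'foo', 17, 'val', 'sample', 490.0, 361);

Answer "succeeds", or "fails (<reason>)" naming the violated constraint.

fails (NOT NULL on lat)

lat is omitted from the column list and has no DEFAULT, so it would receive NULL.
But lat is declared NOT NULL.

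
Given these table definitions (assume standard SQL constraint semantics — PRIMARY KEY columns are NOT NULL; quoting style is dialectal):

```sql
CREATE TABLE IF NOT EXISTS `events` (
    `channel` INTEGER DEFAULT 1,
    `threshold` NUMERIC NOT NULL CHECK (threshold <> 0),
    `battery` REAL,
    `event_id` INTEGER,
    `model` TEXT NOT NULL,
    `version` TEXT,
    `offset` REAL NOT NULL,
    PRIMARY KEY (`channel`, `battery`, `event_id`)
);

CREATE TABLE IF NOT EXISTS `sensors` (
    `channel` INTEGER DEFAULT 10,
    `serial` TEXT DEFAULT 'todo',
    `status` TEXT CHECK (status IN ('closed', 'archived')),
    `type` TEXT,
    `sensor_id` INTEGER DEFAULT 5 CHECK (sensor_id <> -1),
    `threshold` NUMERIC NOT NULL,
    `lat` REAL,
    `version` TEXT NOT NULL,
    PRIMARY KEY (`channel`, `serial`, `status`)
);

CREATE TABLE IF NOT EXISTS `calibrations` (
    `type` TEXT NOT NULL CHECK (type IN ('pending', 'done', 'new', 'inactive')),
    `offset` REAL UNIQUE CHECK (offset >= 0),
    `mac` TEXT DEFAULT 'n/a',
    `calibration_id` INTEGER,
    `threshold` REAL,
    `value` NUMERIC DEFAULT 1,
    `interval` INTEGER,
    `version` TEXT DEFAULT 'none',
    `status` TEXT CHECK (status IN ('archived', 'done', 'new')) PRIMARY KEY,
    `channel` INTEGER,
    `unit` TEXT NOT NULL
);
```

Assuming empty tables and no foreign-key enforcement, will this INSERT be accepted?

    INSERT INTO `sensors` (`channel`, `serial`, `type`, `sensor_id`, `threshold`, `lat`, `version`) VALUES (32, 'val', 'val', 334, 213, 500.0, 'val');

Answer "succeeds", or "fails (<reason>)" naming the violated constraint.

fails (NOT NULL on status)

status is omitted from the column list and has no DEFAULT, so it would receive NULL.
But status is part of the PRIMARY KEY (implied NOT NULL).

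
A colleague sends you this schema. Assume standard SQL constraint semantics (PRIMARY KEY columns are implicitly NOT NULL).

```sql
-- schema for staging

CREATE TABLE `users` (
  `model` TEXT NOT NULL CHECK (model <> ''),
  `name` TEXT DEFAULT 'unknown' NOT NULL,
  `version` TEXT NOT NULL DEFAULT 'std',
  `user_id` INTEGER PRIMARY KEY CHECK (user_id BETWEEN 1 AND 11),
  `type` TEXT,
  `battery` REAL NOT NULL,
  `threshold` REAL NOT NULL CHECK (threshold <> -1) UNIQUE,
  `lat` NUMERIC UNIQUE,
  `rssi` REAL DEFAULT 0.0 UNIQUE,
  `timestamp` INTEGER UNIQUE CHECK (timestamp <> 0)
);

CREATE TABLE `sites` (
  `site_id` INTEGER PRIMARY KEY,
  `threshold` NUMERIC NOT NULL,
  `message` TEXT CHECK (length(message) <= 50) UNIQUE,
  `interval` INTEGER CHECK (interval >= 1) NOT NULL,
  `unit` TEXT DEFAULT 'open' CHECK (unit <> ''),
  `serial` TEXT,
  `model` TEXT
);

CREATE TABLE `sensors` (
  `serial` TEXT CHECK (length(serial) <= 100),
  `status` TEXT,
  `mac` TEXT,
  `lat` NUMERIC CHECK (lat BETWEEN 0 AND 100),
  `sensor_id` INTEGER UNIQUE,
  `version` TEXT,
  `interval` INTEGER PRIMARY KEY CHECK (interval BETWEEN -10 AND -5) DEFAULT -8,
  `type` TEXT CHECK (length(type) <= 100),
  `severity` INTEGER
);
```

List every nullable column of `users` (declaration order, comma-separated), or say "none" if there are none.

type, lat, rssi, timestamp

- model: declared NOT NULL → not nullable.
- name: declared NOT NULL → not nullable.
- version: declared NOT NULL → not nullable.
- user_id: part of the PRIMARY KEY, which implies NOT NULL → not nullable.
- type: no NOT NULL constraint applies → nullable.
- battery: declared NOT NULL → not nullable.
- threshold: declared NOT NULL → not nullable.
- lat: UNIQUE does not imply NOT NULL → nullable.
- rssi: UNIQUE does not imply NOT NULL → nullable.
- timestamp: CHECK does not forbid NULL (a CHECK constraint passes when its expression is NULL) → nullable.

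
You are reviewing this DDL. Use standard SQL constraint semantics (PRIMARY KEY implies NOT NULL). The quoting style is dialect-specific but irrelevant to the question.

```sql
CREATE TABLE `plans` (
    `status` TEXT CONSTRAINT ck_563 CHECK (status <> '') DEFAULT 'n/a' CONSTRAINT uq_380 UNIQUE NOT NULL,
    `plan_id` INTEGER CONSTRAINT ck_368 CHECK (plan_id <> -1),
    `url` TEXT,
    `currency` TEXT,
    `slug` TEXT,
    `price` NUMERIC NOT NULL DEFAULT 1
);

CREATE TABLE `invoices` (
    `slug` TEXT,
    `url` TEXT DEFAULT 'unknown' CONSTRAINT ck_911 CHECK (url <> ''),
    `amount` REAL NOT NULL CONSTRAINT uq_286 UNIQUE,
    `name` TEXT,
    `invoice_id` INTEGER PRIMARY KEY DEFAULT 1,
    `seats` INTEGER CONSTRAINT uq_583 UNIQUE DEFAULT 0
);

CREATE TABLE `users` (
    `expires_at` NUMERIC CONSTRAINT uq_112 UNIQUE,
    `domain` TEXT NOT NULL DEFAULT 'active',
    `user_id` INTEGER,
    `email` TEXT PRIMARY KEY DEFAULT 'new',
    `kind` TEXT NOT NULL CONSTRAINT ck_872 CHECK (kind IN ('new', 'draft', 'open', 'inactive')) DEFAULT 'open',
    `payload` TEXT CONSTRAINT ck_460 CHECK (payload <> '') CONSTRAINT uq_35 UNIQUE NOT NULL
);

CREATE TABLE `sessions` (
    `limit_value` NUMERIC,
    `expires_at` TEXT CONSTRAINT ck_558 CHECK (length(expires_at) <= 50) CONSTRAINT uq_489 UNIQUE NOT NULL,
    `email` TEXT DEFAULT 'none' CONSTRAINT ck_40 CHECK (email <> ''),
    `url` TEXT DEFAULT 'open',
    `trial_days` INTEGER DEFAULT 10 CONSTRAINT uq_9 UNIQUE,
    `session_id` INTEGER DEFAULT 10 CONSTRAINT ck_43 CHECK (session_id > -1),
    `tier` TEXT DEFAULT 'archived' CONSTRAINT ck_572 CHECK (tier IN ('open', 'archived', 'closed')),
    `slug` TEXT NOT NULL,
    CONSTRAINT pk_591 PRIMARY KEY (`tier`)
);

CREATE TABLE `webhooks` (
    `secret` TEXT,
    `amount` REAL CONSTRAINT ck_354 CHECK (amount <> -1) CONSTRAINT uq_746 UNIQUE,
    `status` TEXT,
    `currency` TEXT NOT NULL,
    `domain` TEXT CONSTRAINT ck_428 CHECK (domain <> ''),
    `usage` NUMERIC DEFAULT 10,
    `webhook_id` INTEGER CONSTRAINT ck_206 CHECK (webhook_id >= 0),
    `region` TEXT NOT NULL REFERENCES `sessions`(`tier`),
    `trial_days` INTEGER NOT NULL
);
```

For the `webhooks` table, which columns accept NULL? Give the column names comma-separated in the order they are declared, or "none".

secret, amount, status, domain, usage, webhook_id

- secret: no NOT NULL constraint applies → nullable.
- amount: CHECK does not forbid NULL (a CHECK constraint passes when its expression is NULL) → nullable.
- status: no NOT NULL constraint applies → nullable.
- currency: declared NOT NULL → not nullable.
- domain: CHECK does not forbid NULL (a CHECK constraint passes when its expression is NULL) → nullable.
- usage: DEFAULT only fills an omitted column; an explicit NULL is still allowed → nullable.
- webhook_id: CHECK does not forbid NULL (a CHECK constraint passes when its expression is NULL) → nullable.
- region: declared NOT NULL → not nullable.
- trial_days: declared NOT NULL → not nullable.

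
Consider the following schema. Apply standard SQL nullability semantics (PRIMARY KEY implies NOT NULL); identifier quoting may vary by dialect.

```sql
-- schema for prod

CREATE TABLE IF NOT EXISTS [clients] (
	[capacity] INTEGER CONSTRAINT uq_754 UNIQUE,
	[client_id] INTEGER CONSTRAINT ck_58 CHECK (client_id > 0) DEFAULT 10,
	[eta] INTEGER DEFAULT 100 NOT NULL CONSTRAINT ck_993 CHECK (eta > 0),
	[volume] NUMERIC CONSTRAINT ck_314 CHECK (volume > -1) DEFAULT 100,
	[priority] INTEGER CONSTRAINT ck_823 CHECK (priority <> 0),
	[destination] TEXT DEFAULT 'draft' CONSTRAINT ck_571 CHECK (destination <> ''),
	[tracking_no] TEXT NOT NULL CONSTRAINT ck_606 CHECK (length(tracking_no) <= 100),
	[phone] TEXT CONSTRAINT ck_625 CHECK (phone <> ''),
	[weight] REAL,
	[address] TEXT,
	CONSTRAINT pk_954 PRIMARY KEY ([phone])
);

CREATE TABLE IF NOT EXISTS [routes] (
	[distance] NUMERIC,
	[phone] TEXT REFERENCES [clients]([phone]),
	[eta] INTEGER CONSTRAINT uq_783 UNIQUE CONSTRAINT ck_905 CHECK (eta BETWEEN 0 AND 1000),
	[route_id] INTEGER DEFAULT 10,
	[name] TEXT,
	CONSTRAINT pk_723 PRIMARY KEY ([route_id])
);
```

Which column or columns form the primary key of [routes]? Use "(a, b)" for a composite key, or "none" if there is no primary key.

route_id is declared PRIMARY KEY as a table-level PRIMARY KEY clause.

route_id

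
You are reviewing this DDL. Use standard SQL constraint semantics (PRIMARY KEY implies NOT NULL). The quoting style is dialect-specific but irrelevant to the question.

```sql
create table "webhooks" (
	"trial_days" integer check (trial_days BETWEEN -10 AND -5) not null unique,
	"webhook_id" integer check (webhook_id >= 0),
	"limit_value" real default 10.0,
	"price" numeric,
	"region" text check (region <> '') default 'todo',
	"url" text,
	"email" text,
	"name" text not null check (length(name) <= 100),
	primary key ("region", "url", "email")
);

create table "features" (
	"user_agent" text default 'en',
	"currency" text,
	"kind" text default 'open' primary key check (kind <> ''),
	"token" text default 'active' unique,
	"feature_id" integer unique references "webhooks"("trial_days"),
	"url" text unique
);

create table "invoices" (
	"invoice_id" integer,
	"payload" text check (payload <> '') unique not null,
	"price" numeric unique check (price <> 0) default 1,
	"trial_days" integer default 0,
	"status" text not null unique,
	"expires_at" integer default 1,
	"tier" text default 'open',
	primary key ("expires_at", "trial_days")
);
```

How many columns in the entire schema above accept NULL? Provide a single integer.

webhooks: 3 nullable (webhook_id, limit_value, price — PK (region, url, email) and explicit NOT NULL columns excluded).
features: 5 nullable (user_agent, currency, token, feature_id, url — PK (kind) and explicit NOT NULL columns excluded).
invoices: 3 nullable (invoice_id, price, tier — PK (expires_at, trial_days) and explicit NOT NULL columns excluded).
Total: 3 + 5 + 3 = 11.

11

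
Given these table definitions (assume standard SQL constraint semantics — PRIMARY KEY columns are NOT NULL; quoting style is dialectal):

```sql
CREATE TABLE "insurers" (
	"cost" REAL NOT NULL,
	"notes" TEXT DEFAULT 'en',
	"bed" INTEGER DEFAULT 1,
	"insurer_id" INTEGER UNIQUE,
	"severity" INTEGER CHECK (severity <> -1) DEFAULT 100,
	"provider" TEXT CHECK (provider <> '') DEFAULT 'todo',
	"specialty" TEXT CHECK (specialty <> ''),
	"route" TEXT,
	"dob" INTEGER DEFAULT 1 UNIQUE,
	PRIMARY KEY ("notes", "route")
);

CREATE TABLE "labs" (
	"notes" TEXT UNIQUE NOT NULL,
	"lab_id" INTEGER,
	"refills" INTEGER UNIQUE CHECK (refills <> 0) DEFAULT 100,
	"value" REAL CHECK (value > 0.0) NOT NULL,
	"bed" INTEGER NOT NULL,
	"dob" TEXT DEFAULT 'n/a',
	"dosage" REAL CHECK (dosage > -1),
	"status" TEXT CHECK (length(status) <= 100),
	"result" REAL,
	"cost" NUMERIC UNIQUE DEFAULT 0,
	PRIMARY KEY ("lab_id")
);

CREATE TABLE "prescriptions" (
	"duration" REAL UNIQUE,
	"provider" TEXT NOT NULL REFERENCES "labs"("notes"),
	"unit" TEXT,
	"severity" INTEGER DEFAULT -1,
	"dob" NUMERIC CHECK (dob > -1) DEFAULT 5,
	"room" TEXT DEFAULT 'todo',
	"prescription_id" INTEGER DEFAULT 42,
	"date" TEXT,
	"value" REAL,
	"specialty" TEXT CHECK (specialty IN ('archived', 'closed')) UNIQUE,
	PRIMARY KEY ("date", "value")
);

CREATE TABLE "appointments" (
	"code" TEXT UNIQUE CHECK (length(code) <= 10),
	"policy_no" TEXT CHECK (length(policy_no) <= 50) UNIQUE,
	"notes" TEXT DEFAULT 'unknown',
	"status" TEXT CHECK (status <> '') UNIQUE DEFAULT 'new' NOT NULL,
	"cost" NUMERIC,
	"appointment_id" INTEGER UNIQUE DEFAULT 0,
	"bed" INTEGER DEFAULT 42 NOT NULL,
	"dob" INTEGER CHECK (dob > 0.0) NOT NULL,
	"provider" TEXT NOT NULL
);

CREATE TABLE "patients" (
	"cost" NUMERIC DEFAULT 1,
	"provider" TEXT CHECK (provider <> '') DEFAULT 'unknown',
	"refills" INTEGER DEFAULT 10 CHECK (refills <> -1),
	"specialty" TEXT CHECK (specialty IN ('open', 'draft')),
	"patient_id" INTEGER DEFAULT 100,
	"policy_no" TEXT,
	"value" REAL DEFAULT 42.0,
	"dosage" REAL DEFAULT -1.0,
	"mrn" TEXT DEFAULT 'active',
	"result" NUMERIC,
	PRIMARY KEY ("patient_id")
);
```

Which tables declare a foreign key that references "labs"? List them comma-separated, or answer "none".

- prescriptions.provider references labs(notes).

prescriptions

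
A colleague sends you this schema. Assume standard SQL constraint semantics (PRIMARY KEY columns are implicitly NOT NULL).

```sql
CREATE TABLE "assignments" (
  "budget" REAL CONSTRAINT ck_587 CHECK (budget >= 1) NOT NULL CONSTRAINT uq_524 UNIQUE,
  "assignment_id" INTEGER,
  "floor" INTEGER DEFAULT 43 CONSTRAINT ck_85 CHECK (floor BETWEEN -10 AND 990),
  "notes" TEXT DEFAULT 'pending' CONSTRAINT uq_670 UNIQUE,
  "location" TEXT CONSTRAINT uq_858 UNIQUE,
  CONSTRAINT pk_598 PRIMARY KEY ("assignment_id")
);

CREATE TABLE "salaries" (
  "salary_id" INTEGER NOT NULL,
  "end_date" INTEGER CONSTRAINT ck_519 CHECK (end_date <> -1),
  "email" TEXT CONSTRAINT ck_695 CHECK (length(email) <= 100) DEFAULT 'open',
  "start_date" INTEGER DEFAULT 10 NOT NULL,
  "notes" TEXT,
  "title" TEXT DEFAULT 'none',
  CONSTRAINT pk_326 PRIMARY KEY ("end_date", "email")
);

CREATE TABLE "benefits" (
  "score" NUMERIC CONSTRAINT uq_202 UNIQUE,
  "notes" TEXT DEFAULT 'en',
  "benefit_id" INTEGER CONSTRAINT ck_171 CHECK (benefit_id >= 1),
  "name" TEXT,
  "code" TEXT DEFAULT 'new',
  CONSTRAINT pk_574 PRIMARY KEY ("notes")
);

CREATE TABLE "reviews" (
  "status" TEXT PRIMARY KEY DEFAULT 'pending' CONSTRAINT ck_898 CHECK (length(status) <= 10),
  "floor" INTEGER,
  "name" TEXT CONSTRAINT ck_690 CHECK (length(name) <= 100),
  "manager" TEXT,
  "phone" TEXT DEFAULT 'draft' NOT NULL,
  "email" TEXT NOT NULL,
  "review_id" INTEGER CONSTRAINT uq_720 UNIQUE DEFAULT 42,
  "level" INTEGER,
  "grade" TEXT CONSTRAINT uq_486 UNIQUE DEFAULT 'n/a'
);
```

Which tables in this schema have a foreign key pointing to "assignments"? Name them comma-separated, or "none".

none

No REFERENCES clause anywhere in the schema names assignments.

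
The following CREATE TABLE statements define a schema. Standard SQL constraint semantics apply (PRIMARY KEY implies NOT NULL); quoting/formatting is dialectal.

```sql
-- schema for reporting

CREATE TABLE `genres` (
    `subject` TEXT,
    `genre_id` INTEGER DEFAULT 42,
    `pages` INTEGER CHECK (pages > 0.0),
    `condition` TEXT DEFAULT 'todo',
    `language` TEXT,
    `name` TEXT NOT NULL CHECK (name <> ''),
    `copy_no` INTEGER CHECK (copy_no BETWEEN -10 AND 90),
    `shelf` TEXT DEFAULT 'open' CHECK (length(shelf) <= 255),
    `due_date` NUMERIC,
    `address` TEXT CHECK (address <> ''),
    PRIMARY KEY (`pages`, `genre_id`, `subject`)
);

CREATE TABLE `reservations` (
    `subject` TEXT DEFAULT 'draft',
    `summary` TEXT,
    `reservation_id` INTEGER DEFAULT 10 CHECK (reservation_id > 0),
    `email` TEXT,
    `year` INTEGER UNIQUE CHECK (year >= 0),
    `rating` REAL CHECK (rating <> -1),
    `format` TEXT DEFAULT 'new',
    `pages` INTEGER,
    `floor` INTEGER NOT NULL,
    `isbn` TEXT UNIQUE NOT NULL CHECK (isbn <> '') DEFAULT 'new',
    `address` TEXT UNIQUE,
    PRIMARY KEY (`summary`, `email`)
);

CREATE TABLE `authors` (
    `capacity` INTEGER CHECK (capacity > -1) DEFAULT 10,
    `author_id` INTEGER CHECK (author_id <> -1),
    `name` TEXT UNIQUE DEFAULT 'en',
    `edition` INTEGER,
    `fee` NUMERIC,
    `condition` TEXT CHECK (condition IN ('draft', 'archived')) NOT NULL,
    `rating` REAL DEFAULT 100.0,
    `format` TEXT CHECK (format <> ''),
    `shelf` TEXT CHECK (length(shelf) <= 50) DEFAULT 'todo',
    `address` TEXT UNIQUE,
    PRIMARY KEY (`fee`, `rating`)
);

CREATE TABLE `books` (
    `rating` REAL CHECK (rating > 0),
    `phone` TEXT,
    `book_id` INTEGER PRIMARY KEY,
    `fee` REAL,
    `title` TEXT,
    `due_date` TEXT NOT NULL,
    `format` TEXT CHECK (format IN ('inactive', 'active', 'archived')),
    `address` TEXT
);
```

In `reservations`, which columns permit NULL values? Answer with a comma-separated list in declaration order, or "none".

subject, reservation_id, year, rating, format, pages, address

- subject: DEFAULT only fills an omitted column; an explicit NULL is still allowed → nullable.
- summary: part of the PRIMARY KEY, which implies NOT NULL → not nullable.
- reservation_id: CHECK does not forbid NULL (a CHECK constraint passes when its expression is NULL) → nullable.
- email: part of the PRIMARY KEY, which implies NOT NULL → not nullable.
- year: CHECK does not forbid NULL (a CHECK constraint passes when its expression is NULL) → nullable.
- rating: CHECK does not forbid NULL (a CHECK constraint passes when its expression is NULL) → nullable.
- format: DEFAULT only fills an omitted column; an explicit NULL is still allowed → nullable.
- pages: no NOT NULL constraint applies → nullable.
- floor: declared NOT NULL → not nullable.
- isbn: declared NOT NULL → not nullable.
- address: UNIQUE does not imply NOT NULL → nullable.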